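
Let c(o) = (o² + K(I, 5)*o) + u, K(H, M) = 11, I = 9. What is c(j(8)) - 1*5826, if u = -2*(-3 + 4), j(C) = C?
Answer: -5676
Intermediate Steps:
u = -2 (u = -2*1 = -2)
c(o) = -2 + o² + 11*o (c(o) = (o² + 11*o) - 2 = -2 + o² + 11*o)
c(j(8)) - 1*5826 = (-2 + 8² + 11*8) - 1*5826 = (-2 + 64 + 88) - 5826 = 150 - 5826 = -5676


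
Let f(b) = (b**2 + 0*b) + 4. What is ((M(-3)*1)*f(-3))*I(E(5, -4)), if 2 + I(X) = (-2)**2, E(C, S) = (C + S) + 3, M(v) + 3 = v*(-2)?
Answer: 78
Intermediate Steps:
M(v) = -3 - 2*v (M(v) = -3 + v*(-2) = -3 - 2*v)
E(C, S) = 3 + C + S
I(X) = 2 (I(X) = -2 + (-2)**2 = -2 + 4 = 2)
f(b) = 4 + b**2 (f(b) = (b**2 + 0) + 4 = b**2 + 4 = 4 + b**2)
((M(-3)*1)*f(-3))*I(E(5, -4)) = (((-3 - 2*(-3))*1)*(4 + (-3)**2))*2 = (((-3 + 6)*1)*(4 + 9))*2 = ((3*1)*13)*2 = (3*13)*2 = 39*2 = 78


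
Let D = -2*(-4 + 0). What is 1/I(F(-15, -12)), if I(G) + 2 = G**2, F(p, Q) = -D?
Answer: 1/62 ≈ 0.016129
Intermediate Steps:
D = 8 (D = -2*(-4) = 8)
F(p, Q) = -8 (F(p, Q) = -1*8 = -8)
I(G) = -2 + G**2
1/I(F(-15, -12)) = 1/(-2 + (-8)**2) = 1/(-2 + 64) = 1/62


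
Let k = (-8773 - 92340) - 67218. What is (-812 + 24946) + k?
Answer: -144197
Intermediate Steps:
k = -168331 (k = -101113 - 67218 = -168331)
(-812 + 24946) + k = (-812 + 24946) - 168331 = 24134 - 168331 = -144197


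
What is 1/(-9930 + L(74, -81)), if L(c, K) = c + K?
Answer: -1/9937 ≈ -0.00010063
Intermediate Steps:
L(c, K) = K + c
1/(-9930 + L(74, -81)) = 1/(-9930 + (-81 + 74)) = 1/(-9930 - 7) = 1/(-9937) = -1/9937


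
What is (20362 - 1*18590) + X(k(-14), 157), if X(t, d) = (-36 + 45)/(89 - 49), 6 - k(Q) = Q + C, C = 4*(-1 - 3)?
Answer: 70889/40 ≈ 1772.2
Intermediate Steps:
C = -16 (C = 4*(-4) = -16)
k(Q) = 22 - Q (k(Q) = 6 - (Q - 16) = 6 - (-16 + Q) = 6 + (16 - Q) = 22 - Q)
X(t, d) = 9/40
(20362 - 1*18590) + X(k(-14), 157) = (20362 - 1*18590) + 9/40 = (20362 - 18590) + 9/40 = 1772 + 9/40 = 70889/40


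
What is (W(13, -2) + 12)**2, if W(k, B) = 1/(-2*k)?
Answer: 96721/676 ≈ 143.08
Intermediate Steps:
W(k, B) = -1/(2*k)
(W(13, -2) + 12)**2 = (-1/2/13 + 12)**2 = (-1/2*1/13 + 12)**2 = (-1/26 + 12)**2 = (311/26)**2 = 96721/676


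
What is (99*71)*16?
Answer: 112464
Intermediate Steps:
(99*71)*16 = 7029*16 = 112464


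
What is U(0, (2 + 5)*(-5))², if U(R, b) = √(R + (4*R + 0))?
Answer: 0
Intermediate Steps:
U(R, b) = √5*√R (U(R, b) = √(R + 4*R) = √(5*R) = √5*√R)
U(0, (2 + 5)*(-5))² = (√5*√0)² = (√5*0)² = 0² = 0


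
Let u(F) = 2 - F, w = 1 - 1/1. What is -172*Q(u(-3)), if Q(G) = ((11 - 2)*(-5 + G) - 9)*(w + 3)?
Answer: 4644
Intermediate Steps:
w = 0 (w = 1 - 1*1 = 1 - 1 = 0)
Q(G) = -162 + 27*G (Q(G) = ((11 - 2)*(-5 + G) - 9)*(0 + 3) = (9*(-5 + G) - 9)*3 = ((-45 + 9*G) - 9)*3 = (-54 + 9*G)*3 = -162 + 27*G)
-172*Q(u(-3)) = -172*(-162 + 27*(2 - 1*(-3))) = -172*(-162 + 27*(2 + 3)) = -172*(-162 + 27*5) = -172*(-162 + 135) = -172*(-27) = 4644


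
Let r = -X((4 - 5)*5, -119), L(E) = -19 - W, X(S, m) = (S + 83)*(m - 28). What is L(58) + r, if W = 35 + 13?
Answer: 11399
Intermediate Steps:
W = 48
X(S, m) = (-28 + m)*(83 + S) (X(S, m) = (83 + S)*(-28 + m) = (-28 + m)*(83 + S))
L(E) = -67 (L(E) = -19 - 1*48 = -19 - 48 = -67)
r = 11466 (r = -(-2324 - 28*(4 - 5)*5 + 83*(-119) + ((4 - 5)*5)*(-119)) = -(-2324 - (-28)*5 - 9877 - 1*5*(-119)) = -(-2324 - 28*(-5) - 9877 - 5*(-119)) = -(-2324 + 140 - 9877 + 595) = -1*(-11466) = 11466)
L(58) + r = -67 + 11466 = 11399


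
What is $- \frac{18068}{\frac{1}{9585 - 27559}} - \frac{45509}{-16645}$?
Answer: $\frac{5405534237149}{16645} \approx 3.2475 \cdot 10^{8}$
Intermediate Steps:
$- \frac{18068}{\frac{1}{9585 - 27559}} - \frac{45509}{-16645} = - \frac{18068}{\frac{1}{-17974}} - - \frac{45509}{16645} = - \frac{18068}{- \frac{1}{17974}} + \frac{45509}{16645} = \left(-18068\right) \left(-17974\right) + \frac{45509}{16645} = 324754232 + \frac{45509}{16645} = \frac{5405534237149}{16645}$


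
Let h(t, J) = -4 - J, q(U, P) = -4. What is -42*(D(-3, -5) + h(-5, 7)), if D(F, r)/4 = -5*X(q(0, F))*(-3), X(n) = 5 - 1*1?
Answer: -9618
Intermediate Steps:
X(n) = 4 (X(n) = 5 - 1 = 4)
D(F, r) = 240 (D(F, r) = 4*(-5*4*(-3)) = 4*(-20*(-3)) = 4*60 = 240)
-42*(D(-3, -5) + h(-5, 7)) = -42*(240 + (-4 - 1*7)) = -42*(240 + (-4 - 7)) = -42*(240 - 11) = -42*229 = -9618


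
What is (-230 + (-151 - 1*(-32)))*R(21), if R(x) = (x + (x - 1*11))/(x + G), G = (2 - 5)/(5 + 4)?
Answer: -1047/2 ≈ -523.50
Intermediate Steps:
G = -⅓ (G = -3/9 = -3*⅑ = -⅓ ≈ -0.33333)
R(x) = (-11 + 2*x)/(-⅓ + x) (R(x) = (x + (x - 1*11))/(x - ⅓) = (x + (x - 11))/(-⅓ + x) = (x + (-11 + x))/(-⅓ + x) = (-11 + 2*x)/(-⅓ + x))
(-230 + (-151 - 1*(-32)))*R(21) = (-230 + (-151 - 1*(-32)))*(3*(-11 + 2*21)/(-1 + 3*21)) = (-230 + (-151 + 32))*(3*(-11 + 42)/(-1 + 63)) = (-230 - 119)*(3*31/62) = -1047*31/62 = -349*3/2 = -1047/2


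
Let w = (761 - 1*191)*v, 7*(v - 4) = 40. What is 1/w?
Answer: 7/38760 ≈ 0.00018060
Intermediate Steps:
v = 68/7 (v = 4 + (⅐)*40 = 4 + 40/7 = 68/7 ≈ 9.7143)
w = 38760/7 (w = (761 - 1*191)*(68/7) = (761 - 191)*(68/7) = 570*(68/7) = 38760/7 ≈ 5537.1)
1/w = 1/(38760/7) = 7/38760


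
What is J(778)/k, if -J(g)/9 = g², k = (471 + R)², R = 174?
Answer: -605284/46225 ≈ -13.094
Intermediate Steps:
k = 416025 (k = (471 + 174)² = 645² = 416025)
J(g) = -9*g²
J(778)/k = -9*778²/416025 = -9*605284*(1/416025) = -5447556*1/416025 = -605284/46225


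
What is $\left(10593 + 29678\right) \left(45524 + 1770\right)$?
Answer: $1904576674$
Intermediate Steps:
$\left(10593 + 29678\right) \left(45524 + 1770\right) = 40271 \cdot 47294 = 1904576674$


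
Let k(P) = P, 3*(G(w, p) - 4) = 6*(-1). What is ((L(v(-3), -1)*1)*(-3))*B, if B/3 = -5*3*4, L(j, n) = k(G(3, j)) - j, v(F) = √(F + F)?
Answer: 1080 - 540*I*√6 ≈ 1080.0 - 1322.7*I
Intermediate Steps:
G(w, p) = 2 (G(w, p) = 4 + (6*(-1))/3 = 4 + (⅓)*(-6) = 4 - 2 = 2)
v(F) = √2*√F (v(F) = √(2*F) = √2*√F)
L(j, n) = 2 - j
B = -180 (B = 3*(-5*3*4) = 3*(-15*4) = 3*(-60) = -180)
((L(v(-3), -1)*1)*(-3))*B = (((2 - √2*√(-3))*1)*(-3))*(-180) = (((2 - √2*I*√3)*1)*(-3))*(-180) = (((2 - I*√6)*1)*(-3))*(-180) = ((2 - I*√6)*(-3))*(-180) = (-6 + 3*I*√6)*(-180) = 1080 - 540*I*√6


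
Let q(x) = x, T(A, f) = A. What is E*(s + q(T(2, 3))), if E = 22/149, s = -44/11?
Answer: -44/149 ≈ -0.29530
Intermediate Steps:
s = -4 (s = -44*1/11 = -4)
E = 22/149 (E = 22*(1/149) = 22/149 ≈ 0.14765)
E*(s + q(T(2, 3))) = 22*(-4 + 2)/149 = (22/149)*(-2) = -44/149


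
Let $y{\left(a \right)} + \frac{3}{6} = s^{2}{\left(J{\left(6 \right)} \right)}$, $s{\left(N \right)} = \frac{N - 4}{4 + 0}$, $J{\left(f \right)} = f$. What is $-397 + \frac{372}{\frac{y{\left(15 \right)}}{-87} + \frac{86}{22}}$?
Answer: $- \frac{4521059}{14975} \approx -301.91$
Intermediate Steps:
$s{\left(N \right)} = -1 + \frac{N}{4}$ ($s{\left(N \right)} = \frac{-4 + N}{4} = \left(-4 + N\right) \frac{1}{4} = -1 + \frac{N}{4}$)
$y{\left(a \right)} = - \frac{1}{4}$ ($y{\left(a \right)} = - \frac{1}{2} + \left(-1 + \frac{1}{4} \cdot 6\right)^{2} = - \frac{1}{2} + \left(-1 + \frac{3}{2}\right)^{2} = - \frac{1}{2} + \left(\frac{1}{2}\right)^{2} = - \frac{1}{2} + \frac{1}{4} = - \frac{1}{4}$)
$-397 + \frac{372}{\frac{y{\left(15 \right)}}{-87} + \frac{86}{22}} = -397 + \frac{372}{- \frac{1}{4 \left(-87\right)} + \frac{86}{22}} = -397 + \frac{372}{\left(- \frac{1}{4}\right) \left(- \frac{1}{87}\right) + 86 \cdot \frac{1}{22}} = -397 + \frac{372}{\frac{1}{348} + \frac{43}{11}} = -397 + \frac{372}{\frac{14975}{3828}} = -397 + 372 \cdot \frac{3828}{14975} = -397 + \frac{1424016}{14975} = - \frac{4521059}{14975}$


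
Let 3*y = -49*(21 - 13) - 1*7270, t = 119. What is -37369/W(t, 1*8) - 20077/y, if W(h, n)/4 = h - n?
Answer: -43263119/566988 ≈ -76.303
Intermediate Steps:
W(h, n) = -4*n + 4*h (W(h, n) = 4*(h - n) = -4*n + 4*h)
y = -2554 (y = (-49*(21 - 13) - 1*7270)/3 = (-49*8 - 7270)/3 = (-392 - 7270)/3 = (⅓)*(-7662) = -2554)
-37369/W(t, 1*8) - 20077/y = -37369/(-4*8 + 4*119) - 20077/(-2554) = -37369/(-4*8 + 476) - 20077*(-1/2554) = -37369/(-32 + 476) + 20077/2554 = -37369/444 + 20077/2554 = -43263119/566988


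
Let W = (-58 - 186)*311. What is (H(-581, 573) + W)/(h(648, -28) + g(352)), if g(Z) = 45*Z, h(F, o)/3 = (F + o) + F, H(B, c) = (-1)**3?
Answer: -25295/6548 ≈ -3.8630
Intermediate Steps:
H(B, c) = -1
h(F, o) = 3*o + 6*F (h(F, o) = 3*((F + o) + F) = 3*(o + 2*F) = 3*o + 6*F)
W = -75884 (W = -244*311 = -75884)
(H(-581, 573) + W)/(h(648, -28) + g(352)) = (-1 - 75884)/((3*(-28) + 6*648) + 45*352) = -75885/((-84 + 3888) + 15840) = -75885/(3804 + 15840) = -75885/19644 = -75885*1/19644 = -25295/6548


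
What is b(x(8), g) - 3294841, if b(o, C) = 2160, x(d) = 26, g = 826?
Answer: -3292681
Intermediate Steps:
b(x(8), g) - 3294841 = 2160 - 3294841 = -3292681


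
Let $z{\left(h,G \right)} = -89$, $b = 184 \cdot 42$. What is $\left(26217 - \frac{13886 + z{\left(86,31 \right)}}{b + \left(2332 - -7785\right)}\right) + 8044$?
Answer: $\frac{611373748}{17845} \approx 34260.0$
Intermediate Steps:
$b = 7728$
$\left(26217 - \frac{13886 + z{\left(86,31 \right)}}{b + \left(2332 - -7785\right)}\right) + 8044 = \left(26217 - \frac{13886 - 89}{7728 + \left(2332 - -7785\right)}\right) + 8044 = \left(26217 - \frac{13797}{7728 + \left(2332 + 7785\right)}\right) + 8044 = \left(26217 - \frac{13797}{7728 + 10117}\right) + 8044 = \left(26217 - \frac{13797}{17845}\right) + 8044 = \frac{467828568}{17845} + 8044 = \frac{611373748}{17845}$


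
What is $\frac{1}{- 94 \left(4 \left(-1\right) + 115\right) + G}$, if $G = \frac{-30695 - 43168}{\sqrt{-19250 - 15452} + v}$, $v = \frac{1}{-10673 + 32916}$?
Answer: $\frac{i - 22243 \sqrt{34702}}{3 \left(- 547648381 i + 77361154 \sqrt{34702}\right)} \approx -9.5702 \cdot 10^{-5} - 3.6368 \cdot 10^{-6} i$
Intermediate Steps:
$v = \frac{1}{22243} \approx 4.4958 \cdot 10^{-5}$
$G = - \frac{73863}{\frac{1}{22243} + i \sqrt{34702}}$ ($G = \frac{-30695 - 43168}{\sqrt{-19250 - 15452} + \frac{1}{22243}} = - \frac{73863}{\sqrt{-34702} + \frac{1}{22243}} = - \frac{73863}{i \sqrt{34702} + \frac{1}{22243}} = - \frac{73863}{\frac{1}{22243} + i \sqrt{34702}} \approx -9.5693 \cdot 10^{-5} + 396.51 i$)
$\frac{1}{- 94 \left(4 \left(-1\right) + 115\right) + G} = \frac{1}{- 94 \left(4 \left(-1\right) + 115\right) + \frac{1642934709 i}{- i + 22243 \sqrt{34702}}} = \frac{1}{- 94 \left(-4 + 115\right) + \frac{1642934709 i}{- i + 22243 \sqrt{34702}}} = \frac{1}{\left(-94\right) 111 + \frac{1642934709 i}{- i + 22243 \sqrt{34702}}} = \frac{1}{-10434 + \frac{1642934709 i}{- i + 22243 \sqrt{34702}}}$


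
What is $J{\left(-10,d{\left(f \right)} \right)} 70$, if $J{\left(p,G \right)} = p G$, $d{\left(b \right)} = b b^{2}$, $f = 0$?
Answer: $0$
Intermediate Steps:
$d{\left(b \right)} = b^{3}$
$J{\left(p,G \right)} = G p$
$J{\left(-10,d{\left(f \right)} \right)} 70 = 0^{3} \left(-10\right) 70 = 0 \left(-10\right) 70 = 0 \cdot 70 = 0$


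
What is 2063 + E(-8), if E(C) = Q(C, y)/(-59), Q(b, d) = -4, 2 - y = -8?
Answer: 121721/59 ≈ 2063.1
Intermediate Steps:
y = 10 (y = 2 - 1*(-8) = 2 + 8 = 10)
E(C) = 4/59 (E(C) = -4/(-59) = -4*(-1/59) = 4/59)
2063 + E(-8) = 2063 + 4/59 = 121721/59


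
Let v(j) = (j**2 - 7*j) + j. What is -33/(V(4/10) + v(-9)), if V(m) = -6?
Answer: -11/43 ≈ -0.25581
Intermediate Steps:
v(j) = j**2 - 6*j
-33/(V(4/10) + v(-9)) = -33/(-6 - 9*(-6 - 9)) = -33/(-6 - 9*(-15)) = -33/(-6 + 135) = -33/129 = (1/129)*(-33) = -11/43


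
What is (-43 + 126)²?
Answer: 6889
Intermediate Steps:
(-43 + 126)² = 83² = 6889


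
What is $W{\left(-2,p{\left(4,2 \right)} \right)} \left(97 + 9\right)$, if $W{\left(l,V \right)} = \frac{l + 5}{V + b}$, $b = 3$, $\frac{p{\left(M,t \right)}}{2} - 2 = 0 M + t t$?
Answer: $\frac{106}{5} \approx 21.2$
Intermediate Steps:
$p{\left(M,t \right)} = 4 + 2 t^{2}$ ($p{\left(M,t \right)} = 4 + 2 \left(0 M + t t\right) = 4 + 2 \left(0 + t^{2}\right) = 4 + 2 t^{2}$)
$W{\left(l,V \right)} = \frac{5 + l}{3 + V}$ ($W{\left(l,V \right)} = \frac{l + 5}{V + 3} = \frac{5 + l}{3 + V}$)
$W{\left(-2,p{\left(4,2 \right)} \right)} \left(97 + 9\right) = \frac{5 - 2}{3 + \left(4 + 2 \cdot 2^{2}\right)} \left(97 + 9\right) = \frac{1}{3 + \left(4 + 2 \cdot 4\right)} 3 \cdot 106 = \frac{1}{3 + \left(4 + 8\right)} 3 \cdot 106 = \frac{1}{3 + 12} \cdot 3 \cdot 106 = \frac{1}{15} \cdot 3 \cdot 106 = \frac{1}{5} \cdot 106 = \frac{106}{5}$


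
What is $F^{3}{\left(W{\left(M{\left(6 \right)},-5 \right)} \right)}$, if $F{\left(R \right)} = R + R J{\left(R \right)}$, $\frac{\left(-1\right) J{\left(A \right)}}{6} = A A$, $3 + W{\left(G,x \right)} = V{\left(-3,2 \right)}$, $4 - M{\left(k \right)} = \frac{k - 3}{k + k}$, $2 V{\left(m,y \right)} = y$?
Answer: $97336$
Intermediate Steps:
$V{\left(m,y \right)} = \frac{y}{2}$
$M{\left(k \right)} = 4 - \frac{-3 + k}{2 k}$ ($M{\left(k \right)} = 4 - \frac{k - 3}{k + k} = 4 - \frac{-3 + k}{2 k}$)
$W{\left(G,x \right)} = -2$ ($W{\left(G,x \right)} = -3 + \frac{1}{2} \cdot 2 = -3 + 1 = -2$)
$J{\left(A \right)} = - 6 A^{2}$ ($J{\left(A \right)} = - 6 A A = - 6 A^{2}$)
$F{\left(R \right)} = R - 6 R^{3}$ ($F{\left(R \right)} = R + R \left(- 6 R^{2}\right) = R - 6 R^{3}$)
$F^{3}{\left(W{\left(M{\left(6 \right)},-5 \right)} \right)} = \left(-2 - 6 \left(-2\right)^{3}\right)^{3} = \left(-2 - -48\right)^{3} = \left(-2 + 48\right)^{3} = 46^{3} = 97336$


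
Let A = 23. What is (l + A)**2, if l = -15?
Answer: 64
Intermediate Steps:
(l + A)**2 = (-15 + 23)**2 = 8**2 = 64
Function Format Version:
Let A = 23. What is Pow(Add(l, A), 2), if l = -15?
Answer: 64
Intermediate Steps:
Pow(Add(l, A), 2) = Pow(Add(-15, 23), 2) = Pow(8, 2) = 64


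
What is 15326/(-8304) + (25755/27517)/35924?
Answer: -1893731812661/1026084494904 ≈ -1.8456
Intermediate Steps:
15326/(-8304) + (25755/27517)/35924 = 15326*(-1/8304) + (25755*(1/27517))*(1/35924) = -7663/4152 + (25755/27517)*(1/35924) = -7663/4152 + 25755/988520708 = -1893731812661/1026084494904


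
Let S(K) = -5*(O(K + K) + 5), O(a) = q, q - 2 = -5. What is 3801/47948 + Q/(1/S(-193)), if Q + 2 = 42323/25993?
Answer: 4732014633/1246312364 ≈ 3.7968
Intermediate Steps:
q = -3 (q = 2 - 5 = -3)
O(a) = -3
S(K) = -10 (S(K) = -5*(-3 + 5) = -5*2 = -10)
Q = -9663/25993 (Q = -2 + 42323/25993 = -9663/25993 ≈ -0.37175)
3801/47948 + Q/(1/S(-193)) = 3801/47948 - 9663/(25993*(1/(-10))) = 3801*(1/47948) - 9663/(25993*(-⅒)) = 3801/47948 - 9663/25993*(-10) = 3801/47948 + 96630/25993 = 4732014633/1246312364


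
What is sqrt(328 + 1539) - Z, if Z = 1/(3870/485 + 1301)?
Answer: -97/126971 + sqrt(1867) ≈ 43.208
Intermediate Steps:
Z = 97/126971 (Z = 1/(3870*(1/485) + 1301) = 1/(774/97 + 1301) = 1/(126971/97) = 97/126971 ≈ 0.00076395)
sqrt(328 + 1539) - Z = sqrt(328 + 1539) - 1*97/126971 = sqrt(1867) - 97/126971 = -97/126971 + sqrt(1867)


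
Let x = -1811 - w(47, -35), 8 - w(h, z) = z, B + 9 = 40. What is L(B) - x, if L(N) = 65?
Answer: 1919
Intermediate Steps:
B = 31 (B = -9 + 40 = 31)
w(h, z) = 8 - z
x = -1854 (x = -1811 - (8 - 1*(-35)) = -1811 - (8 + 35) = -1811 - 1*43 = -1811 - 43 = -1854)
L(B) - x = 65 - 1*(-1854) = 65 + 1854 = 1919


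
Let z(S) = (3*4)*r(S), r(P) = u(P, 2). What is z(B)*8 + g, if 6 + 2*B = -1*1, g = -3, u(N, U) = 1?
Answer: 93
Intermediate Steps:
B = -7/2 (B = -3 + (-1*1)/2 = -3 + (½)*(-1) = -3 - ½ = -7/2 ≈ -3.5000)
r(P) = 1
z(S) = 12 (z(S) = (3*4)*1 = 12*1 = 12)
z(B)*8 + g = 12*8 - 3 = 96 - 3 = 93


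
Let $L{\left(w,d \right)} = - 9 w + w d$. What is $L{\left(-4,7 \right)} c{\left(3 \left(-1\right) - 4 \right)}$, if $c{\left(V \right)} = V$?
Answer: $-56$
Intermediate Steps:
$L{\left(w,d \right)} = - 9 w + d w$
$L{\left(-4,7 \right)} c{\left(3 \left(-1\right) - 4 \right)} = - 4 \left(-9 + 7\right) \left(3 \left(-1\right) - 4\right) = \left(-4\right) \left(-2\right) \left(-3 - 4\right) = 8 \left(-7\right) = -56$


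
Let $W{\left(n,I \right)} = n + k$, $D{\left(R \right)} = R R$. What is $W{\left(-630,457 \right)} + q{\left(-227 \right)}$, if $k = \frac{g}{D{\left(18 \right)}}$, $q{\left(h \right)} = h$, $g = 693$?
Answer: $- \frac{30775}{36} \approx -854.86$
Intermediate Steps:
$D{\left(R \right)} = R^{2}$
$k = \frac{77}{36}$ ($k = \frac{693}{18^{2}} = \frac{693}{324} = 693 \cdot \frac{1}{324} = \frac{77}{36} \approx 2.1389$)
$W{\left(n,I \right)} = \frac{77}{36} + n$ ($W{\left(n,I \right)} = n + \frac{77}{36} = \frac{77}{36} + n$)
$W{\left(-630,457 \right)} + q{\left(-227 \right)} = \left(\frac{77}{36} - 630\right) - 227 = - \frac{22603}{36} - 227 = - \frac{30775}{36}$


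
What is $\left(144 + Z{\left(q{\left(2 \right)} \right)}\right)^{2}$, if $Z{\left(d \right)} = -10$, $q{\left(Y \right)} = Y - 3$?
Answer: $17956$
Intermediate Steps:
$q{\left(Y \right)} = -3 + Y$
$\left(144 + Z{\left(q{\left(2 \right)} \right)}\right)^{2} = \left(144 - 10\right)^{2} = 134^{2} = 17956$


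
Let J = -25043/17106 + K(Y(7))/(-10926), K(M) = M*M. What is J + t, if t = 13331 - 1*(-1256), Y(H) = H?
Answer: 227169843130/15575013 ≈ 14586.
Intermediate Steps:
K(M) = M²
t = 14587 (t = 13331 + 1256 = 14587)
J = -22871501/15575013 (J = -25043/17106 + 7²/(-10926) = -25043*1/17106 + 49*(-1/10926) = -25043/17106 - 49/10926 = -22871501/15575013 ≈ -1.4685)
J + t = -22871501/15575013 + 14587 = 227169843130/15575013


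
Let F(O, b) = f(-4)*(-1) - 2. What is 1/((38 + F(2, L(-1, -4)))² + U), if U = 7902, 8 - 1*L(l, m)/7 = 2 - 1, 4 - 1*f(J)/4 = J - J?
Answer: 1/8302 ≈ 0.00012045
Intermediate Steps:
f(J) = 16 (f(J) = 16 - 4*(J - J) = 16 - 4*0 = 16 + 0 = 16)
L(l, m) = 49 (L(l, m) = 56 - 7*(2 - 1) = 56 - 7*1 = 56 - 7 = 49)
F(O, b) = -18 (F(O, b) = 16*(-1) - 2 = -16 - 2 = -18)
1/((38 + F(2, L(-1, -4)))² + U) = 1/((38 - 18)² + 7902) = 1/(20² + 7902) = 1/(400 + 7902) = 1/8302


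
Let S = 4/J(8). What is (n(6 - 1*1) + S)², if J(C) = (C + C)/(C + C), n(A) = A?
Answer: 81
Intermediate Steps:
J(C) = 1 (J(C) = (2*C)/((2*C)) = (2*C)*(1/(2*C)) = 1)
S = 4 (S = 4/1 = 4*1 = 4)
(n(6 - 1*1) + S)² = ((6 - 1*1) + 4)² = ((6 - 1) + 4)² = (5 + 4)² = 9² = 81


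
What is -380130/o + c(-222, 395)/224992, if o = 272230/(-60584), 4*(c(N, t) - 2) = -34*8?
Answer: 259075991283273/3062478608 ≈ 84597.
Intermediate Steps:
c(N, t) = -66 (c(N, t) = 2 + (-34*8)/4 = 2 + (¼)*(-272) = 2 - 68 = -66)
o = -136115/30292 (o = 272230*(-1/60584) = -136115/30292 ≈ -4.4934)
-380130/o + c(-222, 395)/224992 = -380130/(-136115/30292) - 66/224992 = -380130*(-30292/136115) - 66*1/224992 = 2302979592/27223 - 33/112496 = 259075991283273/3062478608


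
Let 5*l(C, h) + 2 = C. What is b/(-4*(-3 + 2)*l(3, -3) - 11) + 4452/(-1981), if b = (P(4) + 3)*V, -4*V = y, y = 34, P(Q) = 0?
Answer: 143/566 ≈ 0.25265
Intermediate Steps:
l(C, h) = -2/5 + C/5
V = -17/2 (V = -1/4*34 = -17/2 ≈ -8.5000)
b = -51/2 (b = (0 + 3)*(-17/2) = 3*(-17/2) = -51/2 ≈ -25.500)
b/(-4*(-3 + 2)*l(3, -3) - 11) + 4452/(-1981) = -51/(2*(-4*(-3 + 2)*(-2/5 + (1/5)*3) - 11)) + 4452/(-1981) = -51/(2*(-(-4)*(-2/5 + 3/5) - 11)) + 4452*(-1/1981) = -51/(2*(-(-4)/5 - 11)) - 636/283 = -51/(2*(-4*(-1/5) - 11)) - 636/283 = -51/(2*(4/5 - 11)) - 636/283 = -51/(2*(-51/5)) - 636/283 = -51/2*(-5/51) - 636/283 = 5/2 - 636/283 = 143/566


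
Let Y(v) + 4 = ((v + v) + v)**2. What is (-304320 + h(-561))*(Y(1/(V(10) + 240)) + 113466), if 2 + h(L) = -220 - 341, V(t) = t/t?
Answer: -2009174833042573/58081 ≈ -3.4593e+10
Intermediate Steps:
V(t) = 1
Y(v) = -4 + 9*v**2 (Y(v) = -4 + ((v + v) + v)**2 = -4 + (2*v + v)**2 = -4 + (3*v)**2 = -4 + 9*v**2)
h(L) = -563 (h(L) = -2 + (-220 - 341) = -2 - 561 = -563)
(-304320 + h(-561))*(Y(1/(V(10) + 240)) + 113466) = (-304320 - 563)*((-4 + 9*(1/(1 + 240))**2) + 113466) = -304883*((-4 + 9*(1/241)**2) + 113466) = -304883*((-4 + 9*(1/58081)) + 113466) = -304883*((-4 + 9/58081) + 113466) = -304883*(-232315/58081 + 113466) = -304883*6589986431/58081 = -2009174833042573/58081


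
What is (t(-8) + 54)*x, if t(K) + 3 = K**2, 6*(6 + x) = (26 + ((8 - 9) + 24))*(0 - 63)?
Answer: -119715/2 ≈ -59858.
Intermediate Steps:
x = -1041/2 (x = -6 + ((26 + ((8 - 9) + 24))*(0 - 63))/6 = -6 + ((26 + (-1 + 24))*(-63))/6 = -6 + ((26 + 23)*(-63))/6 = -6 + (49*(-63))/6 = -6 + (1/6)*(-3087) = -6 - 1029/2 = -1041/2 ≈ -520.50)
t(K) = -3 + K**2
(t(-8) + 54)*x = ((-3 + (-8)**2) + 54)*(-1041/2) = ((-3 + 64) + 54)*(-1041/2) = (61 + 54)*(-1041/2) = 115*(-1041/2) = -119715/2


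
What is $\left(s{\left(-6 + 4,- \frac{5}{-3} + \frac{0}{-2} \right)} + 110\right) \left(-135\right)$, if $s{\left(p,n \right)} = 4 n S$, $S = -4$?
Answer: $-11250$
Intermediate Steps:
$s{\left(p,n \right)} = - 16 n$ ($s{\left(p,n \right)} = 4 n \left(-4\right) = - 16 n$)
$\left(s{\left(-6 + 4,- \frac{5}{-3} + \frac{0}{-2} \right)} + 110\right) \left(-135\right) = \left(- 16 \left(- \frac{5}{-3} + \frac{0}{-2}\right) + 110\right) \left(-135\right) = \left(- 16 \left(\left(-5\right) \left(- \frac{1}{3}\right) + 0 \left(- \frac{1}{2}\right)\right) + 110\right) \left(-135\right) = \left(- 16 \left(\frac{5}{3} + 0\right) + 110\right) \left(-135\right) = \left(\left(-16\right) \frac{5}{3} + 110\right) \left(-135\right) = \left(- \frac{80}{3} + 110\right) \left(-135\right) = \frac{250}{3} \left(-135\right) = -11250$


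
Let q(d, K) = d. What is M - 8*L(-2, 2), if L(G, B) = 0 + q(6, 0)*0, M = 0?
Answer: 0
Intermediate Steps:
L(G, B) = 0 (L(G, B) = 0 + 6*0 = 0 + 0 = 0)
M - 8*L(-2, 2) = 0 - 8*0 = 0 + 0 = 0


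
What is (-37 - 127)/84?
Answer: -41/21 ≈ -1.9524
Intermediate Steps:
(-37 - 127)/84 = (1/84)*(-164) = -41/21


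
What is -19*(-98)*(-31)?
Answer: -57722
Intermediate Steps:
-19*(-98)*(-31) = 1862*(-31) = -57722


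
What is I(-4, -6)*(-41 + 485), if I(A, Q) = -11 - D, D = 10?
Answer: -9324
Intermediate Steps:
I(A, Q) = -21 (I(A, Q) = -11 - 1*10 = -11 - 10 = -21)
I(-4, -6)*(-41 + 485) = -21*(-41 + 485) = -21*444 = -9324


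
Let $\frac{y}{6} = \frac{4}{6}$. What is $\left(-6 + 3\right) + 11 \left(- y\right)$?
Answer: $-47$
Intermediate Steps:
$y = 4$ ($y = 6 \cdot \frac{4}{6} = 6 \cdot 4 \cdot \frac{1}{6} = 6 \cdot \frac{2}{3} = 4$)
$\left(-6 + 3\right) + 11 \left(- y\right) = \left(-6 + 3\right) + 11 \left(\left(-1\right) 4\right) = -3 + 11 \left(-4\right) = -3 - 44 = -47$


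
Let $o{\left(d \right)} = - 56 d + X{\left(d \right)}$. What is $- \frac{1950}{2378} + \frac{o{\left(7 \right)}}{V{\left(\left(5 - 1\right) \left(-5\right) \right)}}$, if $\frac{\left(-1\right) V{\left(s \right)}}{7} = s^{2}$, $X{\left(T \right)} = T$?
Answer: $- \frac{64921}{95120} \approx -0.68252$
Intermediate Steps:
$V{\left(s \right)} = - 7 s^{2}$
$o{\left(d \right)} = - 55 d$ ($o{\left(d \right)} = - 56 d + d = - 55 d$)
$- \frac{1950}{2378} + \frac{o{\left(7 \right)}}{V{\left(\left(5 - 1\right) \left(-5\right) \right)}} = - \frac{1950}{2378} + \frac{\left(-55\right) 7}{\left(-7\right) \left(\left(5 - 1\right) \left(-5\right)\right)^{2}} = \left(-1950\right) \frac{1}{2378} - \frac{385}{\left(-7\right) \left(4 \left(-5\right)\right)^{2}} = - \frac{975}{1189} - \frac{385}{\left(-7\right) \left(-20\right)^{2}} = - \frac{975}{1189} - \frac{385}{\left(-7\right) 400} = - \frac{975}{1189} - \frac{385}{-2800} = - \frac{975}{1189} - - \frac{11}{80} = - \frac{975}{1189} + \frac{11}{80} = - \frac{64921}{95120}$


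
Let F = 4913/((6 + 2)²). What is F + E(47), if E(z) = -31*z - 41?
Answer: -90959/64 ≈ -1421.2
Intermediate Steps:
E(z) = -41 - 31*z
F = 4913/64 (F = 4913/(8²) = 4913/64 ≈ 76.766)
F + E(47) = 4913/64 + (-41 - 31*47) = 4913/64 + (-41 - 1457) = 4913/64 - 1498 = -90959/64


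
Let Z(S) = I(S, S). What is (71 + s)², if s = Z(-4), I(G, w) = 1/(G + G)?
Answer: 321489/64 ≈ 5023.3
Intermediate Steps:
I(G, w) = 1/(2*G)
Z(S) = 1/(2*S)
s = -⅛ (s = (½)/(-4) = (½)*(-¼) = -⅛ ≈ -0.12500)
(71 + s)² = (71 - ⅛)² = (567/8)² = 321489/64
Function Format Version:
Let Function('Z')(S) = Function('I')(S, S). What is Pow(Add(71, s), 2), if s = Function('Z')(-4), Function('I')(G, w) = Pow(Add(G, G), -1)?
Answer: Rational(321489, 64) ≈ 5023.3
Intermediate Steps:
Function('I')(G, w) = Mul(Rational(1, 2), Pow(G, -1)) (Function('I')(G, w) = Pow(Mul(2, G), -1) = Mul(Rational(1, 2), Pow(G, -1)))
Function('Z')(S) = Mul(Rational(1, 2), Pow(S, -1))
s = Rational(-1, 8) (s = Mul(Rational(1, 2), Pow(-4, -1)) = Mul(Rational(1, 2), Rational(-1, 4)) = Rational(-1, 8) ≈ -0.12500)
Pow(Add(71, s), 2) = Pow(Add(71, Rational(-1, 8)), 2) = Pow(Rational(567, 8), 2) = Rational(321489, 64)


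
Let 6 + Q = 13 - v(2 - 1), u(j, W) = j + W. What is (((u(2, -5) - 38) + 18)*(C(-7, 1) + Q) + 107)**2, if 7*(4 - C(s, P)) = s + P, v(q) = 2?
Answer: 702244/49 ≈ 14332.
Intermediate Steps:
u(j, W) = W + j
Q = 5 (Q = -6 + (13 - 1*2) = -6 + (13 - 2) = -6 + 11 = 5)
C(s, P) = 4 - P/7 - s/7 (C(s, P) = 4 - (s + P)/7 = 4 - (P + s)/7 = 4 + (-P/7 - s/7) = 4 - P/7 - s/7)
(((u(2, -5) - 38) + 18)*(C(-7, 1) + Q) + 107)**2 = ((((-5 + 2) - 38) + 18)*((4 - 1/7*1 - 1/7*(-7)) + 5) + 107)**2 = (((-3 - 38) + 18)*((4 - 1/7 + 1) + 5) + 107)**2 = ((-41 + 18)*(34/7 + 5) + 107)**2 = (-23*69/7 + 107)**2 = (-1587/7 + 107)**2 = (-838/7)**2 = 702244/49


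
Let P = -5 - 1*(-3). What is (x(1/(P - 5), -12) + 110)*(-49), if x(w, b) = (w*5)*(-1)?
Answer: -5425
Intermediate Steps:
P = -2 (P = -5 + 3 = -2)
x(w, b) = -5*w (x(w, b) = (5*w)*(-1) = -5*w)
(x(1/(P - 5), -12) + 110)*(-49) = (-5/(-2 - 5) + 110)*(-49) = (-5/(-7) + 110)*(-49) = (-5*(-1/7) + 110)*(-49) = (5/7 + 110)*(-49) = (775/7)*(-49) = -5425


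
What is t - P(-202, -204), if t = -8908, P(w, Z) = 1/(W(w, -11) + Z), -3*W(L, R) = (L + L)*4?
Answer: -8943635/1004 ≈ -8908.0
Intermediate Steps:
W(L, R) = -8*L/3 (W(L, R) = -(L + L)*4/3 = -2*L*4/3 = -8*L/3)
P(w, Z) = 1/(Z - 8*w/3) (P(w, Z) = 1/(-8*w/3 + Z) = 1/(Z - 8*w/3))
t - P(-202, -204) = -8908 - 3/(-8*(-202) + 3*(-204)) = -8908 - 3/(1616 - 612) = -8908 - 3/1004 = -8943635/1004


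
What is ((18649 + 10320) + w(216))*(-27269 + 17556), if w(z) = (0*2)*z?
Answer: -281375897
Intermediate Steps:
w(z) = 0 (w(z) = 0*z = 0)
((18649 + 10320) + w(216))*(-27269 + 17556) = ((18649 + 10320) + 0)*(-27269 + 17556) = (28969 + 0)*(-9713) = 28969*(-9713) = -281375897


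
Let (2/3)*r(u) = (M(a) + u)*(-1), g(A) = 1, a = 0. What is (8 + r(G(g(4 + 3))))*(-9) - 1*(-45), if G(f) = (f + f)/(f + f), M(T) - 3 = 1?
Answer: 81/2 ≈ 40.500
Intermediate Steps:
M(T) = 4 (M(T) = 3 + 1 = 4)
G(f) = 1 (G(f) = (2*f)/((2*f)) = (2*f)*(1/(2*f)) = 1)
r(u) = -6 - 3*u/2 (r(u) = 3*((4 + u)*(-1))/2 = 3*(-4 - u)/2 = -6 - 3*u/2)
(8 + r(G(g(4 + 3))))*(-9) - 1*(-45) = (8 + (-6 - 3/2*1))*(-9) - 1*(-45) = (8 + (-6 - 3/2))*(-9) + 45 = (8 - 15/2)*(-9) + 45 = (1/2)*(-9) + 45 = -9/2 + 45 = 81/2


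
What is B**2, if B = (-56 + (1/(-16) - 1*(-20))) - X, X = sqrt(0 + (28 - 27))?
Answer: 351649/256 ≈ 1373.6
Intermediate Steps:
X = 1 (X = sqrt(0 + 1) = sqrt(1) = 1)
B = -593/16 (B = (-56 + (1/(-16) - 1*(-20))) - 1*1 = (-56 + (-1/16 + 20)) - 1 = (-56 + 319/16) - 1 = -577/16 - 1 = -593/16 ≈ -37.063)
B**2 = (-593/16)**2 = 351649/256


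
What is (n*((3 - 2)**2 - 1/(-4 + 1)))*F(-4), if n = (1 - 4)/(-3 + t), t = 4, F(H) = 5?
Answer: -20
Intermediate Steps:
n = -3 (n = (1 - 4)/(-3 + 4) = -3/1 = -3*1 = -3)
(n*((3 - 2)**2 - 1/(-4 + 1)))*F(-4) = -3*((3 - 2)**2 - 1/(-4 + 1))*5 = -3*(1**2 - 1/(-3))*5 = -3*(1 - 1*(-1/3))*5 = -3*(1 + 1/3)*5 = -3*4/3*5 = -4*5 = -20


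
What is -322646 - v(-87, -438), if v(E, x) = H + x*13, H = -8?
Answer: -316944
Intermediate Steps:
v(E, x) = -8 + 13*x (v(E, x) = -8 + x*13 = -8 + 13*x)
-322646 - v(-87, -438) = -322646 - (-8 + 13*(-438)) = -322646 - (-8 - 5694) = -322646 - 1*(-5702) = -322646 + 5702 = -316944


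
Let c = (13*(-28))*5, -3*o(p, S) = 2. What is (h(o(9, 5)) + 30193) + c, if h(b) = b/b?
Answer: 28374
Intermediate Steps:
o(p, S) = -⅔ (o(p, S) = -⅓*2 = -⅔)
c = -1820 (c = -364*5 = -1820)
h(b) = 1
(h(o(9, 5)) + 30193) + c = (1 + 30193) - 1820 = 30194 - 1820 = 28374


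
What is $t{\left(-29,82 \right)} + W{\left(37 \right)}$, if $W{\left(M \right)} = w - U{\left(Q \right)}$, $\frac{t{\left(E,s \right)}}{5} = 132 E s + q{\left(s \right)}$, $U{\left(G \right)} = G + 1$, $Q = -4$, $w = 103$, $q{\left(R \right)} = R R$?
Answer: $-1535754$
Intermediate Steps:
$q{\left(R \right)} = R^{2}$
$U{\left(G \right)} = 1 + G$
$t{\left(E,s \right)} = 5 s^{2} + 660 E s$ ($t{\left(E,s \right)} = 5 \left(132 E s + s^{2}\right) = 5 \left(s^{2} + 132 E s\right) = 5 s^{2} + 660 E s$)
$W{\left(M \right)} = 106$ ($W{\left(M \right)} = 103 - \left(1 - 4\right) = 103 - -3 = 103 + 3 = 106$)
$t{\left(-29,82 \right)} + W{\left(37 \right)} = 5 \cdot 82 \left(82 + 132 \left(-29\right)\right) + 106 = 5 \cdot 82 \left(82 - 3828\right) + 106 = 5 \cdot 82 \left(-3746\right) + 106 = -1535860 + 106 = -1535754$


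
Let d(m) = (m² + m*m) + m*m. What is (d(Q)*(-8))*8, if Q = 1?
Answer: -192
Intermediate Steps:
d(m) = 3*m² (d(m) = (m² + m²) + m² = 2*m² + m² = 3*m²)
(d(Q)*(-8))*8 = ((3*1²)*(-8))*8 = ((3*1)*(-8))*8 = (3*(-8))*8 = -24*8 = -192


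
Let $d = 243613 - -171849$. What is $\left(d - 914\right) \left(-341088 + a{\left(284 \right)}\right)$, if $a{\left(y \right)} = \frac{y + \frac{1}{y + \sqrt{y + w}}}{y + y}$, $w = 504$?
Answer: $- \frac{5646553426593663}{39934} - \frac{103637 \sqrt{197}}{5670628} \approx -1.414 \cdot 10^{11}$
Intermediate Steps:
$d = 415462$ ($d = 243613 + 171849 = 415462$)
$a{\left(y \right)} = \frac{y + \frac{1}{y + \sqrt{504 + y}}}{2 y}$ ($a{\left(y \right)} = \frac{y + \frac{1}{y + \sqrt{y + 504}}}{y + y} = \frac{y + \frac{1}{y + \sqrt{504 + y}}}{2 y}$)
$\left(d - 914\right) \left(-341088 + a{\left(284 \right)}\right) = \left(415462 - 914\right) \left(-341088 + \frac{1 + 284^{2} + 284 \sqrt{504 + 284}}{2 \cdot 284 \left(284 + \sqrt{504 + 284}\right)}\right) = 414548 \left(-341088 + \frac{1}{2} \cdot \frac{1}{284} \frac{1}{284 + \sqrt{788}} \left(1 + 80656 + 284 \sqrt{788}\right)\right) = 414548 \left(-341088 + \frac{1}{2} \cdot \frac{1}{284} \frac{1}{284 + 2 \sqrt{197}} \left(1 + 80656 + 284 \cdot 2 \sqrt{197}\right)\right) = 414548 \left(-341088 + \frac{1}{2} \cdot \frac{1}{284} \frac{1}{284 + 2 \sqrt{197}} \left(1 + 80656 + 568 \sqrt{197}\right)\right) = 414548 \left(-341088 + \frac{1}{2} \cdot \frac{1}{284} \frac{1}{284 + 2 \sqrt{197}} \left(80657 + 568 \sqrt{197}\right)\right) = 414548 \left(-341088 + \frac{80657 + 568 \sqrt{197}}{568 \left(284 + 2 \sqrt{197}\right)}\right) = -141397348224 + \frac{103637 \left(80657 + 568 \sqrt{197}\right)}{142 \left(284 + 2 \sqrt{197}\right)}$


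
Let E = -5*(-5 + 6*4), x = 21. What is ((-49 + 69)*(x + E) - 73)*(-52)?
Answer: 80756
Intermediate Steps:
E = -95 (E = -5*(-5 + 24) = -5*19 = -95)
((-49 + 69)*(x + E) - 73)*(-52) = ((-49 + 69)*(21 - 95) - 73)*(-52) = (20*(-74) - 73)*(-52) = (-1480 - 73)*(-52) = -1553*(-52) = 80756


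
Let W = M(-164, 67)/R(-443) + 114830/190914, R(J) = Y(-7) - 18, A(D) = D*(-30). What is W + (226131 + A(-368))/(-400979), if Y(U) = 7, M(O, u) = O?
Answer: 6281513742610/421038776433 ≈ 14.919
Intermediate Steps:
A(D) = -30*D
R(J) = -11 (R(J) = 7 - 18 = -11)
W = 16286513/1050027 (W = -164/(-11) + 114830/190914 = -164*(-1/11) + 114830*(1/190914) = 164/11 + 57415/95457 = 16286513/1050027 ≈ 15.511)
W + (226131 + A(-368))/(-400979) = 16286513/1050027 + (226131 - 30*(-368))/(-400979) = 16286513/1050027 + (226131 + 11040)*(-1/400979) = 16286513/1050027 + 237171*(-1/400979) = 16286513/1050027 - 237171/400979 = 6281513742610/421038776433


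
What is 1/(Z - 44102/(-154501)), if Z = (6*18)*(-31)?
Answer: -154501/517225246 ≈ -0.00029871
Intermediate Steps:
Z = -3348 (Z = 108*(-31) = -3348)
1/(Z - 44102/(-154501)) = 1/(-3348 - 44102/(-154501)) = 1/(-3348 - 44102*(-1)/154501) = 1/(-3348 - 1*(-44102/154501)) = 1/(-3348 + 44102/154501) = 1/(-517225246/154501) = -154501/517225246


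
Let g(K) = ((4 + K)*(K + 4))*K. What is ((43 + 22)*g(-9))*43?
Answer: -628875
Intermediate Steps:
g(K) = K*(4 + K)**2 (g(K) = ((4 + K)*(4 + K))*K = (4 + K)**2*K = K*(4 + K)**2)
((43 + 22)*g(-9))*43 = ((43 + 22)*(-9*(4 - 9)**2))*43 = (65*(-9*(-5)**2))*43 = (65*(-9*25))*43 = (65*(-225))*43 = -14625*43 = -628875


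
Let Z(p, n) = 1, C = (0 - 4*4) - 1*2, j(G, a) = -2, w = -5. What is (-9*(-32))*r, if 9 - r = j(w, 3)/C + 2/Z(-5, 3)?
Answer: 1984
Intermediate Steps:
C = -18 (C = (0 - 16) - 2 = -16 - 2 = -18)
r = 62/9 (r = 9 - (-2/(-18) + 2/1) = 9 - (-2*(-1/18) + 2*1) = 9 - (⅑ + 2) = 9 - 1*19/9 = 9 - 19/9 = 62/9 ≈ 6.8889)
(-9*(-32))*r = -9*(-32)*(62/9) = 288*(62/9) = 1984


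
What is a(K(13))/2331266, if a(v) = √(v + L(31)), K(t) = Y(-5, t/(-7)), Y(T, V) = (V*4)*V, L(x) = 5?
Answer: √921/16318862 ≈ 1.8597e-6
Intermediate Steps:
Y(T, V) = 4*V² (Y(T, V) = (4*V)*V = 4*V²)
K(t) = 4*t²/49 (K(t) = 4*(t/(-7))² = 4*(t*(-⅐))² = 4*(-t/7)² = 4*(t²/49) = 4*t²/49)
a(v) = √(5 + v) (a(v) = √(v + 5) = √(5 + v))
a(K(13))/2331266 = √(5 + (4/49)*13²)/2331266 = √(5 + (4/49)*169)*(1/2331266) = √(5 + 676/49)*(1/2331266) = √(921/49)*(1/2331266) = (√921/7)*(1/2331266) = √921/16318862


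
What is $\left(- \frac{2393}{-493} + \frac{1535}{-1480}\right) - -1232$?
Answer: $\frac{180340273}{145928} \approx 1235.8$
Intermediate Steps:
$\left(- \frac{2393}{-493} + \frac{1535}{-1480}\right) - -1232 = \left(\left(-2393\right) \left(- \frac{1}{493}\right) + 1535 \left(- \frac{1}{1480}\right)\right) + 1232 = \left(\frac{2393}{493} - \frac{307}{296}\right) + 1232 = \frac{556977}{145928} + 1232 = \frac{180340273}{145928}$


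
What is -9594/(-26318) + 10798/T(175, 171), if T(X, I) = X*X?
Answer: 288999007/402994375 ≈ 0.71713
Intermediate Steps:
T(X, I) = X²
-9594/(-26318) + 10798/T(175, 171) = -9594/(-26318) + 10798/(175²) = -9594*(-1/26318) + 10798/30625 = 4797/13159 + 10798*(1/30625) = 4797/13159 + 10798/30625 = 288999007/402994375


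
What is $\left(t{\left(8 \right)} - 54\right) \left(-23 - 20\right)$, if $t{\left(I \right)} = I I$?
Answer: $-430$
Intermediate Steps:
$t{\left(I \right)} = I^{2}$
$\left(t{\left(8 \right)} - 54\right) \left(-23 - 20\right) = \left(8^{2} - 54\right) \left(-23 - 20\right) = \left(64 - 54\right) \left(-23 - 20\right) = 10 \left(-43\right) = -430$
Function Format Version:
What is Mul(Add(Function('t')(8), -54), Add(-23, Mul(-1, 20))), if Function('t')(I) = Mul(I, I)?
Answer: -430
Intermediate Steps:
Function('t')(I) = Pow(I, 2)
Mul(Add(Function('t')(8), -54), Add(-23, Mul(-1, 20))) = Mul(Add(Pow(8, 2), -54), Add(-23, Mul(-1, 20))) = Mul(Add(64, -54), Add(-23, -20)) = Mul(10, -43) = -430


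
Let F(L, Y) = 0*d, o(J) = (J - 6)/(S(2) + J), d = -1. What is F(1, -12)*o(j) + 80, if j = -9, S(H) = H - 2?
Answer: 80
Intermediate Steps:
S(H) = -2 + H
o(J) = (-6 + J)/J (o(J) = (J - 6)/((-2 + 2) + J) = (-6 + J)/(0 + J) = (-6 + J)/J)
F(L, Y) = 0 (F(L, Y) = 0*(-1) = 0)
F(1, -12)*o(j) + 80 = 0*((-6 - 9)/(-9)) + 80 = 0*(-1/9*(-15)) + 80 = 0*(5/3) + 80 = 0 + 80 = 80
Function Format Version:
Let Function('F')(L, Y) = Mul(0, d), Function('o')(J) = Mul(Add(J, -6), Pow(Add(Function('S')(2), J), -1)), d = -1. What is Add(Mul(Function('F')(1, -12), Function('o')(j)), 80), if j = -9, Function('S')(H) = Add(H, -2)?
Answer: 80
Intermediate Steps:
Function('S')(H) = Add(-2, H)
Function('o')(J) = Mul(Pow(J, -1), Add(-6, J)) (Function('o')(J) = Mul(Add(J, -6), Pow(Add(Add(-2, 2), J), -1)) = Mul(Add(-6, J), Pow(Add(0, J), -1)) = Mul(Add(-6, J), Pow(J, -1)) = Mul(Pow(J, -1), Add(-6, J)))
Function('F')(L, Y) = 0 (Function('F')(L, Y) = Mul(0, -1) = 0)
Add(Mul(Function('F')(1, -12), Function('o')(j)), 80) = Add(Mul(0, Mul(Pow(-9, -1), Add(-6, -9))), 80) = Add(Mul(0, Mul(Rational(-1, 9), -15)), 80) = Add(Mul(0, Rational(5, 3)), 80) = Add(0, 80) = 80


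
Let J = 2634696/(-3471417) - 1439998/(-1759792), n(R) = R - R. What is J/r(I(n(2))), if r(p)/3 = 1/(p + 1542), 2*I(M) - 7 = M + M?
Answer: 62217810658333/2036323955088 ≈ 30.554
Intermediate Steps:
n(R) = 0
I(M) = 7/2 + M (I(M) = 7/2 + (M + M)/2 = 7/2 + (2*M)/2 = 7/2 + M)
J = 20128699663/339387325848 (J = 2634696*(-1/3471417) - 1439998*(-1/1759792) = -292744/385713 + 719999/879896 = 20128699663/339387325848 ≈ 0.059309)
r(p) = 3/(1542 + p) (r(p) = 3/(p + 1542) = 3/(1542 + p))
J/r(I(n(2))) = 20128699663/(339387325848*((3/(1542 + (7/2 + 0))))) = 20128699663/(339387325848*((3/(1542 + 7/2)))) = 20128699663/(339387325848*((3/(3091/2)))) = 20128699663/(339387325848*((3*(2/3091)))) = 20128699663/(339387325848*(6/3091)) = (20128699663/339387325848)*(3091/6) = 62217810658333/2036323955088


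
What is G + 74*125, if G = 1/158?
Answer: 1461501/158 ≈ 9250.0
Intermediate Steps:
G = 1/158 ≈ 0.0063291
G + 74*125 = 1/158 + 74*125 = 1/158 + 9250 = 1461501/158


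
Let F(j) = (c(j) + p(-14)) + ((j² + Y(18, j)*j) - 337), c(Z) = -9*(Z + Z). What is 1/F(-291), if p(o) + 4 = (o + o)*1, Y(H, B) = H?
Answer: 1/84312 ≈ 1.1861e-5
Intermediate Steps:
c(Z) = -18*Z
p(o) = -4 + 2*o (p(o) = -4 + (o + o)*1 = -4 + (2*o)*1 = -4 + 2*o)
F(j) = -369 + j² (F(j) = (-18*j + (-4 + 2*(-14))) + ((j² + 18*j) - 337) = (-18*j + (-4 - 28)) + (-337 + j² + 18*j) = (-18*j - 32) + (-337 + j² + 18*j) = (-32 - 18*j) + (-337 + j² + 18*j) = -369 + j²)
1/F(-291) = 1/(-369 + (-291)²) = 1/(-369 + 84681) = 1/84312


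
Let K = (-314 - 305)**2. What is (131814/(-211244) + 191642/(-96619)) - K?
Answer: -3910219872188655/10205092018 ≈ -3.8316e+5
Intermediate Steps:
K = 383161 (K = (-619)**2 = 383161)
(131814/(-211244) + 191642/(-96619)) - K = (131814/(-211244) + 191642/(-96619)) - 1*383161 = (131814*(-1/211244) + 191642*(-1/96619)) - 383161 = (-65907/105622 - 191642/96619) - 383161 = -26609479757/10205092018 - 383161 = -3910219872188655/10205092018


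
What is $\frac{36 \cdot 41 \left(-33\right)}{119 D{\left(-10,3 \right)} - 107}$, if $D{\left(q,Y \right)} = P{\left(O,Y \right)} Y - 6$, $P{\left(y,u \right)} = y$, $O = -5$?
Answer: $\frac{24354}{1303} \approx 18.691$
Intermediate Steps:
$D{\left(q,Y \right)} = -6 - 5 Y$ ($D{\left(q,Y \right)} = - 5 Y - 6 = -6 - 5 Y$)
$\frac{36 \cdot 41 \left(-33\right)}{119 D{\left(-10,3 \right)} - 107} = \frac{36 \cdot 41 \left(-33\right)}{119 \left(-6 - 15\right) - 107} = \frac{1476 \left(-33\right)}{119 \left(-6 - 15\right) - 107} = - \frac{48708}{119 \left(-21\right) - 107} = - \frac{48708}{-2499 - 107} = - \frac{48708}{-2606} = \left(-48708\right) \left(- \frac{1}{2606}\right) = \frac{24354}{1303}$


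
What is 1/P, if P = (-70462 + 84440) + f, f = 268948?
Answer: 1/282926 ≈ 3.5345e-6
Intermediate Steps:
P = 282926 (P = (-70462 + 84440) + 268948 = 13978 + 268948 = 282926)
1/P = 1/282926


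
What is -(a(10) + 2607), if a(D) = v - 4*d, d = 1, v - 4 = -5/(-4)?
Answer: -10433/4 ≈ -2608.3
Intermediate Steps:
v = 21/4 (v = 4 - 5/(-4) = 4 - 5*(-¼) = 4 + 5/4 = 21/4 ≈ 5.2500)
a(D) = 5/4 (a(D) = 21/4 - 4*1 = 21/4 - 4 = 5/4)
-(a(10) + 2607) = -(5/4 + 2607) = -1*10433/4 = -10433/4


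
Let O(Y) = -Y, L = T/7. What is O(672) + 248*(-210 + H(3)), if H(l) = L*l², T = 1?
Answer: -367032/7 ≈ -52433.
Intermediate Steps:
L = ⅐ (L = 1/7 = 1*(⅐) = ⅐ ≈ 0.14286)
H(l) = l²/7
O(672) + 248*(-210 + H(3)) = -1*672 + 248*(-210 + (⅐)*3²) = -672 + 248*(-210 + (⅐)*9) = -672 + 248*(-210 + 9/7) = -672 + 248*(-1461/7) = -672 - 362328/7 = -367032/7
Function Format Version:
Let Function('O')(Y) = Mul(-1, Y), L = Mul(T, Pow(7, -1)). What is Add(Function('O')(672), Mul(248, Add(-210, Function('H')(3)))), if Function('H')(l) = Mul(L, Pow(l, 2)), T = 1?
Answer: Rational(-367032, 7) ≈ -52433.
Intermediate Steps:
L = Rational(1, 7) (L = Mul(1, Pow(7, -1)) = Mul(1, Rational(1, 7)) = Rational(1, 7) ≈ 0.14286)
Function('H')(l) = Mul(Rational(1, 7), Pow(l, 2))
Add(Function('O')(672), Mul(248, Add(-210, Function('H')(3)))) = Add(Mul(-1, 672), Mul(248, Add(-210, Mul(Rational(1, 7), Pow(3, 2))))) = Add(-672, Mul(248, Add(-210, Mul(Rational(1, 7), 9)))) = Add(-672, Mul(248, Add(-210, Rational(9, 7)))) = Add(-672, Mul(248, Rational(-1461, 7))) = Add(-672, Rational(-362328, 7)) = Rational(-367032, 7)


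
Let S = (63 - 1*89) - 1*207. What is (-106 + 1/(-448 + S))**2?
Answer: 5210962969/463761 ≈ 11236.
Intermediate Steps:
S = -233 (S = (63 - 89) - 207 = -26 - 207 = -233)
(-106 + 1/(-448 + S))**2 = (-106 + 1/(-448 - 233))**2 = (-106 + 1/(-681))**2 = (-106 - 1/681)**2 = (-72187/681)**2 = 5210962969/463761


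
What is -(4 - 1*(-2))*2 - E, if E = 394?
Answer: -406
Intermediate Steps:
-(4 - 1*(-2))*2 - E = -(4 - 1*(-2))*2 - 1*394 = -(4 + 2)*2 - 394 = -1*6*2 - 394 = -6*2 - 394 = -12 - 394 = -406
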